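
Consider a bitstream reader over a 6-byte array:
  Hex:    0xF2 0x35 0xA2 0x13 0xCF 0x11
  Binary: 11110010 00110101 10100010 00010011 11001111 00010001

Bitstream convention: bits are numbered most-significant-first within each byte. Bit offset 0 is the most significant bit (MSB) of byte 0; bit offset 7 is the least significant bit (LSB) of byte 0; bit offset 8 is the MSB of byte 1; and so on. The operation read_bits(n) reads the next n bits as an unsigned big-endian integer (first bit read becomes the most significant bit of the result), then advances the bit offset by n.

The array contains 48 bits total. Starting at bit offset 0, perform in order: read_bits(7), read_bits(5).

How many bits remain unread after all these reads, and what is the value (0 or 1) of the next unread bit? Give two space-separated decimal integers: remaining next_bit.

Read 1: bits[0:7] width=7 -> value=121 (bin 1111001); offset now 7 = byte 0 bit 7; 41 bits remain
Read 2: bits[7:12] width=5 -> value=3 (bin 00011); offset now 12 = byte 1 bit 4; 36 bits remain

Answer: 36 0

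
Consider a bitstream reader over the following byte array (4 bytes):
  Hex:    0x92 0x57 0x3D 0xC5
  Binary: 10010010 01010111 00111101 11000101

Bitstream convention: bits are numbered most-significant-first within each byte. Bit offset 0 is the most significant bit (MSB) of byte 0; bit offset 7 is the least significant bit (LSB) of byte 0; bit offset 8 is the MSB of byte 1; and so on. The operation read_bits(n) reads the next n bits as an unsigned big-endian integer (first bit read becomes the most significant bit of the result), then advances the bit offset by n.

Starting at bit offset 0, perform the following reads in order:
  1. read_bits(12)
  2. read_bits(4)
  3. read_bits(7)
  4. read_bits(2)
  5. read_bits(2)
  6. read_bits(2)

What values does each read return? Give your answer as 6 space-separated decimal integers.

Read 1: bits[0:12] width=12 -> value=2341 (bin 100100100101); offset now 12 = byte 1 bit 4; 20 bits remain
Read 2: bits[12:16] width=4 -> value=7 (bin 0111); offset now 16 = byte 2 bit 0; 16 bits remain
Read 3: bits[16:23] width=7 -> value=30 (bin 0011110); offset now 23 = byte 2 bit 7; 9 bits remain
Read 4: bits[23:25] width=2 -> value=3 (bin 11); offset now 25 = byte 3 bit 1; 7 bits remain
Read 5: bits[25:27] width=2 -> value=2 (bin 10); offset now 27 = byte 3 bit 3; 5 bits remain
Read 6: bits[27:29] width=2 -> value=0 (bin 00); offset now 29 = byte 3 bit 5; 3 bits remain

Answer: 2341 7 30 3 2 0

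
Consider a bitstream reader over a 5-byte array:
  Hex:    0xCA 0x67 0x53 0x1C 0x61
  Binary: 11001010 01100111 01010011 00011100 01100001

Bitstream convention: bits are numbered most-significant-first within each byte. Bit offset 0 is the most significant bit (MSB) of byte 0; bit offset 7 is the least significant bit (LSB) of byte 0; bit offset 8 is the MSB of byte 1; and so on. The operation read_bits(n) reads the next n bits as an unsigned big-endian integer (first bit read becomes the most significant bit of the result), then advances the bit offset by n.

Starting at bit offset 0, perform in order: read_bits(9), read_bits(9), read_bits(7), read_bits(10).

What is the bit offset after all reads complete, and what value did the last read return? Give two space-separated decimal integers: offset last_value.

Read 1: bits[0:9] width=9 -> value=404 (bin 110010100); offset now 9 = byte 1 bit 1; 31 bits remain
Read 2: bits[9:18] width=9 -> value=413 (bin 110011101); offset now 18 = byte 2 bit 2; 22 bits remain
Read 3: bits[18:25] width=7 -> value=38 (bin 0100110); offset now 25 = byte 3 bit 1; 15 bits remain
Read 4: bits[25:35] width=10 -> value=227 (bin 0011100011); offset now 35 = byte 4 bit 3; 5 bits remain

Answer: 35 227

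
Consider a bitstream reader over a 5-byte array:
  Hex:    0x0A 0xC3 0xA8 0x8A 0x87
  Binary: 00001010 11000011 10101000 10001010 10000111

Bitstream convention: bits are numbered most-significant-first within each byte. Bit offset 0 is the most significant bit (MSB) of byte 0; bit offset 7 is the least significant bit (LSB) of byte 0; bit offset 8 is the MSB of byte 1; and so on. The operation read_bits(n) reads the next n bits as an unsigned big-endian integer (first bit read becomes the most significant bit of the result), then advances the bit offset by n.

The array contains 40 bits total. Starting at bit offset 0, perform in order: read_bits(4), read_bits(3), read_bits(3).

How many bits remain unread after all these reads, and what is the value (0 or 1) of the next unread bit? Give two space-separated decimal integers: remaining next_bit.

Answer: 30 0

Derivation:
Read 1: bits[0:4] width=4 -> value=0 (bin 0000); offset now 4 = byte 0 bit 4; 36 bits remain
Read 2: bits[4:7] width=3 -> value=5 (bin 101); offset now 7 = byte 0 bit 7; 33 bits remain
Read 3: bits[7:10] width=3 -> value=3 (bin 011); offset now 10 = byte 1 bit 2; 30 bits remain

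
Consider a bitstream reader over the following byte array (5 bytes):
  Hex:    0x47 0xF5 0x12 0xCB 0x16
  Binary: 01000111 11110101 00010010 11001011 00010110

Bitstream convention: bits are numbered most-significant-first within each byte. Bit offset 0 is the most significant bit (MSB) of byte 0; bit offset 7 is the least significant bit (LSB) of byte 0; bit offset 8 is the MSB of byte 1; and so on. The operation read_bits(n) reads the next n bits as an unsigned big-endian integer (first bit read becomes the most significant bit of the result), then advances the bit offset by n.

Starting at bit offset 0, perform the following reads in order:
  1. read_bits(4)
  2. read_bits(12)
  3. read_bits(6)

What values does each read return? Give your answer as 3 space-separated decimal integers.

Answer: 4 2037 4

Derivation:
Read 1: bits[0:4] width=4 -> value=4 (bin 0100); offset now 4 = byte 0 bit 4; 36 bits remain
Read 2: bits[4:16] width=12 -> value=2037 (bin 011111110101); offset now 16 = byte 2 bit 0; 24 bits remain
Read 3: bits[16:22] width=6 -> value=4 (bin 000100); offset now 22 = byte 2 bit 6; 18 bits remain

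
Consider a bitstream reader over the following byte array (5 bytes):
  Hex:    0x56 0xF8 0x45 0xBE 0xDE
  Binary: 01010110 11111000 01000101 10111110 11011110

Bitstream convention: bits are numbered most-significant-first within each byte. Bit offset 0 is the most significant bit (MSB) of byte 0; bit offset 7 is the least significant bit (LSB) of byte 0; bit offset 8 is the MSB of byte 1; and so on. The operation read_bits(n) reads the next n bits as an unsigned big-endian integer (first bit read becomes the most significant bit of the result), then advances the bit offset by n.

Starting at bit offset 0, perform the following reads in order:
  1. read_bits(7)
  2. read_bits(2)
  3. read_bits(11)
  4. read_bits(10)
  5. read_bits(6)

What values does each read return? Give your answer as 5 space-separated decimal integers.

Answer: 43 1 1924 367 45

Derivation:
Read 1: bits[0:7] width=7 -> value=43 (bin 0101011); offset now 7 = byte 0 bit 7; 33 bits remain
Read 2: bits[7:9] width=2 -> value=1 (bin 01); offset now 9 = byte 1 bit 1; 31 bits remain
Read 3: bits[9:20] width=11 -> value=1924 (bin 11110000100); offset now 20 = byte 2 bit 4; 20 bits remain
Read 4: bits[20:30] width=10 -> value=367 (bin 0101101111); offset now 30 = byte 3 bit 6; 10 bits remain
Read 5: bits[30:36] width=6 -> value=45 (bin 101101); offset now 36 = byte 4 bit 4; 4 bits remain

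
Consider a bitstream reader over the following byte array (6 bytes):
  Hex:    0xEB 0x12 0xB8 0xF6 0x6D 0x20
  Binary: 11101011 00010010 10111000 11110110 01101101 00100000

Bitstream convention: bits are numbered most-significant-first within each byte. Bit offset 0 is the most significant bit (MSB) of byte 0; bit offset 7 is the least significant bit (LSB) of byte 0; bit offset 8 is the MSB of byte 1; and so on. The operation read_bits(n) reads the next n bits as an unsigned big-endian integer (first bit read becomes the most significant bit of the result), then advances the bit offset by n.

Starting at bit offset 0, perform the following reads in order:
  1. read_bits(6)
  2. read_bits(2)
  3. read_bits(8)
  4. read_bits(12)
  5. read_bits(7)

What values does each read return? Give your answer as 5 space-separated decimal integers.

Read 1: bits[0:6] width=6 -> value=58 (bin 111010); offset now 6 = byte 0 bit 6; 42 bits remain
Read 2: bits[6:8] width=2 -> value=3 (bin 11); offset now 8 = byte 1 bit 0; 40 bits remain
Read 3: bits[8:16] width=8 -> value=18 (bin 00010010); offset now 16 = byte 2 bit 0; 32 bits remain
Read 4: bits[16:28] width=12 -> value=2959 (bin 101110001111); offset now 28 = byte 3 bit 4; 20 bits remain
Read 5: bits[28:35] width=7 -> value=51 (bin 0110011); offset now 35 = byte 4 bit 3; 13 bits remain

Answer: 58 3 18 2959 51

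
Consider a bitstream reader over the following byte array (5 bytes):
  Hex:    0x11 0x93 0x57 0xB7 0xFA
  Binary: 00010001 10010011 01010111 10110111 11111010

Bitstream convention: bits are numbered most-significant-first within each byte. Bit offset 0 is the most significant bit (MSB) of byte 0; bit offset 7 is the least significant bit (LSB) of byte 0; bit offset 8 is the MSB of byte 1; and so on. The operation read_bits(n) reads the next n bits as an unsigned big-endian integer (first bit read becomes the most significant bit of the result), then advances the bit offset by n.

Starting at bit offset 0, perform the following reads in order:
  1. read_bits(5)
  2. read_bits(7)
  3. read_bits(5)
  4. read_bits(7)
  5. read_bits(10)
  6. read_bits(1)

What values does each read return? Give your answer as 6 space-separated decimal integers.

Answer: 2 25 6 87 735 1

Derivation:
Read 1: bits[0:5] width=5 -> value=2 (bin 00010); offset now 5 = byte 0 bit 5; 35 bits remain
Read 2: bits[5:12] width=7 -> value=25 (bin 0011001); offset now 12 = byte 1 bit 4; 28 bits remain
Read 3: bits[12:17] width=5 -> value=6 (bin 00110); offset now 17 = byte 2 bit 1; 23 bits remain
Read 4: bits[17:24] width=7 -> value=87 (bin 1010111); offset now 24 = byte 3 bit 0; 16 bits remain
Read 5: bits[24:34] width=10 -> value=735 (bin 1011011111); offset now 34 = byte 4 bit 2; 6 bits remain
Read 6: bits[34:35] width=1 -> value=1 (bin 1); offset now 35 = byte 4 bit 3; 5 bits remain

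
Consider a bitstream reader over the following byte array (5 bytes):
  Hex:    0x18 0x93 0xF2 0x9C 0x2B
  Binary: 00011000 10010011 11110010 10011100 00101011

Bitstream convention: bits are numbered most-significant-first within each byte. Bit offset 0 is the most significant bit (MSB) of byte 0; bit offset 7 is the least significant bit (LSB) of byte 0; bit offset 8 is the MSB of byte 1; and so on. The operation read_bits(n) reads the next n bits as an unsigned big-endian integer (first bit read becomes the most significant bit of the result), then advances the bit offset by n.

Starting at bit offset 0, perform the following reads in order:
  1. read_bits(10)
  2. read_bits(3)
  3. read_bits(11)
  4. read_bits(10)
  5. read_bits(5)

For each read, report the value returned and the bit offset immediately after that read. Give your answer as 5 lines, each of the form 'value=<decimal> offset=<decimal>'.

Read 1: bits[0:10] width=10 -> value=98 (bin 0001100010); offset now 10 = byte 1 bit 2; 30 bits remain
Read 2: bits[10:13] width=3 -> value=2 (bin 010); offset now 13 = byte 1 bit 5; 27 bits remain
Read 3: bits[13:24] width=11 -> value=1010 (bin 01111110010); offset now 24 = byte 3 bit 0; 16 bits remain
Read 4: bits[24:34] width=10 -> value=624 (bin 1001110000); offset now 34 = byte 4 bit 2; 6 bits remain
Read 5: bits[34:39] width=5 -> value=21 (bin 10101); offset now 39 = byte 4 bit 7; 1 bits remain

Answer: value=98 offset=10
value=2 offset=13
value=1010 offset=24
value=624 offset=34
value=21 offset=39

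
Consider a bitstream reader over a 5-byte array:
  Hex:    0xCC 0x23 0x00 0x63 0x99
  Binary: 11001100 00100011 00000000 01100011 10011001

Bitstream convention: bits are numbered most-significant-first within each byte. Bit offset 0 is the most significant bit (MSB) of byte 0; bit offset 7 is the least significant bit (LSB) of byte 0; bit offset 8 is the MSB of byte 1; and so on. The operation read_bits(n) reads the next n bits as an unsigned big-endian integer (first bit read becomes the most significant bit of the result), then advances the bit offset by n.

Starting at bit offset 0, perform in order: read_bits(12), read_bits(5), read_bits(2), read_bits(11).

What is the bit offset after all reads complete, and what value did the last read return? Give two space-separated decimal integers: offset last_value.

Answer: 30 24

Derivation:
Read 1: bits[0:12] width=12 -> value=3266 (bin 110011000010); offset now 12 = byte 1 bit 4; 28 bits remain
Read 2: bits[12:17] width=5 -> value=6 (bin 00110); offset now 17 = byte 2 bit 1; 23 bits remain
Read 3: bits[17:19] width=2 -> value=0 (bin 00); offset now 19 = byte 2 bit 3; 21 bits remain
Read 4: bits[19:30] width=11 -> value=24 (bin 00000011000); offset now 30 = byte 3 bit 6; 10 bits remain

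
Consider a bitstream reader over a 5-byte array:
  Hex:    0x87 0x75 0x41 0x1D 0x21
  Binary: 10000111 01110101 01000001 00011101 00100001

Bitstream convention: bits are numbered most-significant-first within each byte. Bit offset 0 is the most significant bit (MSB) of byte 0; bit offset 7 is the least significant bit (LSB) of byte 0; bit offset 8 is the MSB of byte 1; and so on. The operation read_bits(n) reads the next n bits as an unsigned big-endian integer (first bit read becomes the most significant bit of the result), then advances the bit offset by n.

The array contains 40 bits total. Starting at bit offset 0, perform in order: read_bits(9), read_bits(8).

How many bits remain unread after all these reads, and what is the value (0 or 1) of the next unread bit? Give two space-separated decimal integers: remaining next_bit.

Answer: 23 1

Derivation:
Read 1: bits[0:9] width=9 -> value=270 (bin 100001110); offset now 9 = byte 1 bit 1; 31 bits remain
Read 2: bits[9:17] width=8 -> value=234 (bin 11101010); offset now 17 = byte 2 bit 1; 23 bits remain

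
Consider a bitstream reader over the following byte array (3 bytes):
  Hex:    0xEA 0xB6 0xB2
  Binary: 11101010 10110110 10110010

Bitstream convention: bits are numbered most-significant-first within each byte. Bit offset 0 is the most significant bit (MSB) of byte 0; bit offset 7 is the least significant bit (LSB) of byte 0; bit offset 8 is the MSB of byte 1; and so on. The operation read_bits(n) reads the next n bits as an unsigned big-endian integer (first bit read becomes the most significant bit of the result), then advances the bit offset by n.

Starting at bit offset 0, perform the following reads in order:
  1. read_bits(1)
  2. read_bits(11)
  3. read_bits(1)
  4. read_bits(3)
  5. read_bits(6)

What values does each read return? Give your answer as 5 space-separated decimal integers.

Read 1: bits[0:1] width=1 -> value=1 (bin 1); offset now 1 = byte 0 bit 1; 23 bits remain
Read 2: bits[1:12] width=11 -> value=1707 (bin 11010101011); offset now 12 = byte 1 bit 4; 12 bits remain
Read 3: bits[12:13] width=1 -> value=0 (bin 0); offset now 13 = byte 1 bit 5; 11 bits remain
Read 4: bits[13:16] width=3 -> value=6 (bin 110); offset now 16 = byte 2 bit 0; 8 bits remain
Read 5: bits[16:22] width=6 -> value=44 (bin 101100); offset now 22 = byte 2 bit 6; 2 bits remain

Answer: 1 1707 0 6 44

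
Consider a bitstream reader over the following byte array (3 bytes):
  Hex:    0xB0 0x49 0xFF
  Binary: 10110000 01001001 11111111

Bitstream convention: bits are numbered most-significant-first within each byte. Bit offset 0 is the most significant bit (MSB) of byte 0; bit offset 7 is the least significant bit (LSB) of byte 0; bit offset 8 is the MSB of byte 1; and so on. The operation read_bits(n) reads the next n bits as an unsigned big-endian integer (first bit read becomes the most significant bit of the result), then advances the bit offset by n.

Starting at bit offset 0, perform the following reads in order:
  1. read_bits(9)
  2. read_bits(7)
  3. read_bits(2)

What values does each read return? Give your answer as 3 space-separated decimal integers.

Read 1: bits[0:9] width=9 -> value=352 (bin 101100000); offset now 9 = byte 1 bit 1; 15 bits remain
Read 2: bits[9:16] width=7 -> value=73 (bin 1001001); offset now 16 = byte 2 bit 0; 8 bits remain
Read 3: bits[16:18] width=2 -> value=3 (bin 11); offset now 18 = byte 2 bit 2; 6 bits remain

Answer: 352 73 3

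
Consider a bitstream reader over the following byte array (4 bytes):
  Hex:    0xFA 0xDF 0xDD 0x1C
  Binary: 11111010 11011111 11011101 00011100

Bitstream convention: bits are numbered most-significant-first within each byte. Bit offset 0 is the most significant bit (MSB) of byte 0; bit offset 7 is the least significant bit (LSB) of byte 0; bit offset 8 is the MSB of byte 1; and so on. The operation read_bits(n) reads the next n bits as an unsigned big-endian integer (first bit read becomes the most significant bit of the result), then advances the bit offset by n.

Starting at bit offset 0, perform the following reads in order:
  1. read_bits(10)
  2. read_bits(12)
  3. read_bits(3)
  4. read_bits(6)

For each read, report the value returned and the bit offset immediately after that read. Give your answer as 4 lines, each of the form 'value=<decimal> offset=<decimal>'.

Read 1: bits[0:10] width=10 -> value=1003 (bin 1111101011); offset now 10 = byte 1 bit 2; 22 bits remain
Read 2: bits[10:22] width=12 -> value=2039 (bin 011111110111); offset now 22 = byte 2 bit 6; 10 bits remain
Read 3: bits[22:25] width=3 -> value=2 (bin 010); offset now 25 = byte 3 bit 1; 7 bits remain
Read 4: bits[25:31] width=6 -> value=14 (bin 001110); offset now 31 = byte 3 bit 7; 1 bits remain

Answer: value=1003 offset=10
value=2039 offset=22
value=2 offset=25
value=14 offset=31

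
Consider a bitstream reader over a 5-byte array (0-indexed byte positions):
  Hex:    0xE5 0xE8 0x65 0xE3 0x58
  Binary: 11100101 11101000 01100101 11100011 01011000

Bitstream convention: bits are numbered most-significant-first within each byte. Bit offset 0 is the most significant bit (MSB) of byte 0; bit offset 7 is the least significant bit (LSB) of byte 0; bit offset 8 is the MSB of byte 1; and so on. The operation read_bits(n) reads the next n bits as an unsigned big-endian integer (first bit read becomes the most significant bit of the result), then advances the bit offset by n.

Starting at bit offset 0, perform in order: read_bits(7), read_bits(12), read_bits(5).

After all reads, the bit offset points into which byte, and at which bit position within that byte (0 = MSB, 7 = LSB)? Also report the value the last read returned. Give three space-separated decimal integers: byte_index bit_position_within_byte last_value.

Answer: 3 0 5

Derivation:
Read 1: bits[0:7] width=7 -> value=114 (bin 1110010); offset now 7 = byte 0 bit 7; 33 bits remain
Read 2: bits[7:19] width=12 -> value=3907 (bin 111101000011); offset now 19 = byte 2 bit 3; 21 bits remain
Read 3: bits[19:24] width=5 -> value=5 (bin 00101); offset now 24 = byte 3 bit 0; 16 bits remain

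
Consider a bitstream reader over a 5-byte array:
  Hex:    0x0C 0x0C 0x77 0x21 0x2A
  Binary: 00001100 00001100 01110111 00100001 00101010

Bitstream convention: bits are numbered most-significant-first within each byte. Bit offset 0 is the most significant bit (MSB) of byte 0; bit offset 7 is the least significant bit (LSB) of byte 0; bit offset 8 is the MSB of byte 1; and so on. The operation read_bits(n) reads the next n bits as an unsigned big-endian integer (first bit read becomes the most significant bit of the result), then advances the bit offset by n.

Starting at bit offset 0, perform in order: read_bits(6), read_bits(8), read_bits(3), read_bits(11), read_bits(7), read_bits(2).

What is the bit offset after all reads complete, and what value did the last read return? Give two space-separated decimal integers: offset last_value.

Answer: 37 1

Derivation:
Read 1: bits[0:6] width=6 -> value=3 (bin 000011); offset now 6 = byte 0 bit 6; 34 bits remain
Read 2: bits[6:14] width=8 -> value=3 (bin 00000011); offset now 14 = byte 1 bit 6; 26 bits remain
Read 3: bits[14:17] width=3 -> value=0 (bin 000); offset now 17 = byte 2 bit 1; 23 bits remain
Read 4: bits[17:28] width=11 -> value=1906 (bin 11101110010); offset now 28 = byte 3 bit 4; 12 bits remain
Read 5: bits[28:35] width=7 -> value=9 (bin 0001001); offset now 35 = byte 4 bit 3; 5 bits remain
Read 6: bits[35:37] width=2 -> value=1 (bin 01); offset now 37 = byte 4 bit 5; 3 bits remain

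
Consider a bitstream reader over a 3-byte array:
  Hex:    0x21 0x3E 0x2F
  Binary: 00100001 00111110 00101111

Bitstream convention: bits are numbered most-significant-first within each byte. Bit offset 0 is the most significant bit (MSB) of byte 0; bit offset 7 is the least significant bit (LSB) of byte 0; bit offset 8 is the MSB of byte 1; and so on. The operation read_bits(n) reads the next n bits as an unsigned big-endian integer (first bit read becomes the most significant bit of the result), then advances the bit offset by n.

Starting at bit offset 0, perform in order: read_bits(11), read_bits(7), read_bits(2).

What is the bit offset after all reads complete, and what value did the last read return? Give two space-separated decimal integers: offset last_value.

Read 1: bits[0:11] width=11 -> value=265 (bin 00100001001); offset now 11 = byte 1 bit 3; 13 bits remain
Read 2: bits[11:18] width=7 -> value=120 (bin 1111000); offset now 18 = byte 2 bit 2; 6 bits remain
Read 3: bits[18:20] width=2 -> value=2 (bin 10); offset now 20 = byte 2 bit 4; 4 bits remain

Answer: 20 2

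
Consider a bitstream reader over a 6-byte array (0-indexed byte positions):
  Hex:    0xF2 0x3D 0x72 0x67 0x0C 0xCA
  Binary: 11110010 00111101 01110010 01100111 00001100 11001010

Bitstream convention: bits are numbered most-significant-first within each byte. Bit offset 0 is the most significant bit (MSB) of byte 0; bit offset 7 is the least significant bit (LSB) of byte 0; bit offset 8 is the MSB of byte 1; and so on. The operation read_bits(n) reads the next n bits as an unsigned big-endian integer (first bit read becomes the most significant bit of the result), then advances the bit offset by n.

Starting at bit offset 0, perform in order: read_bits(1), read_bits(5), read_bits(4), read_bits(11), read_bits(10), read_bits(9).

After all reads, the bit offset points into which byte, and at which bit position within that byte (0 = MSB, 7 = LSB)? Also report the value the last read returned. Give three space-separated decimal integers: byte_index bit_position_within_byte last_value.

Answer: 5 0 268

Derivation:
Read 1: bits[0:1] width=1 -> value=1 (bin 1); offset now 1 = byte 0 bit 1; 47 bits remain
Read 2: bits[1:6] width=5 -> value=28 (bin 11100); offset now 6 = byte 0 bit 6; 42 bits remain
Read 3: bits[6:10] width=4 -> value=8 (bin 1000); offset now 10 = byte 1 bit 2; 38 bits remain
Read 4: bits[10:21] width=11 -> value=1966 (bin 11110101110); offset now 21 = byte 2 bit 5; 27 bits remain
Read 5: bits[21:31] width=10 -> value=307 (bin 0100110011); offset now 31 = byte 3 bit 7; 17 bits remain
Read 6: bits[31:40] width=9 -> value=268 (bin 100001100); offset now 40 = byte 5 bit 0; 8 bits remain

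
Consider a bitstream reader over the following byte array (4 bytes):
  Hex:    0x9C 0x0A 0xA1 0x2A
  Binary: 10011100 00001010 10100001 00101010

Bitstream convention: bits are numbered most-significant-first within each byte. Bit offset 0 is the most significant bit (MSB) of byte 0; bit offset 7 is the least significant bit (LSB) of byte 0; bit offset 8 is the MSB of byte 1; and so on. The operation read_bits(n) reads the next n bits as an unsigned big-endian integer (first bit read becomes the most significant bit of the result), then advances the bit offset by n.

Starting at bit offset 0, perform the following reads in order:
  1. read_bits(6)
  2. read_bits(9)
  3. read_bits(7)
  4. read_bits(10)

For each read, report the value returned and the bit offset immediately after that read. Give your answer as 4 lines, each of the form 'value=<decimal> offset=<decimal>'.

Read 1: bits[0:6] width=6 -> value=39 (bin 100111); offset now 6 = byte 0 bit 6; 26 bits remain
Read 2: bits[6:15] width=9 -> value=5 (bin 000000101); offset now 15 = byte 1 bit 7; 17 bits remain
Read 3: bits[15:22] width=7 -> value=40 (bin 0101000); offset now 22 = byte 2 bit 6; 10 bits remain
Read 4: bits[22:32] width=10 -> value=298 (bin 0100101010); offset now 32 = byte 4 bit 0; 0 bits remain

Answer: value=39 offset=6
value=5 offset=15
value=40 offset=22
value=298 offset=32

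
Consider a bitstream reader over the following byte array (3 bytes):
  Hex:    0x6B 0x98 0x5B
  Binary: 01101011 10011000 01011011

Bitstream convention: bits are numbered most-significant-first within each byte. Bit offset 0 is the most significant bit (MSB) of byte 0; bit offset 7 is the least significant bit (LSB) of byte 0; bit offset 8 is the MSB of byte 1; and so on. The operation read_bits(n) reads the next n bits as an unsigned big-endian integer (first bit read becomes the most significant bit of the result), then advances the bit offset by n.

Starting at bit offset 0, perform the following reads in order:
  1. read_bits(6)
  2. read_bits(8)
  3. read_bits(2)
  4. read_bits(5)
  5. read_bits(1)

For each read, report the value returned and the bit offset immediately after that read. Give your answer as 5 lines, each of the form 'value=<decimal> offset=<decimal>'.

Answer: value=26 offset=6
value=230 offset=14
value=0 offset=16
value=11 offset=21
value=0 offset=22

Derivation:
Read 1: bits[0:6] width=6 -> value=26 (bin 011010); offset now 6 = byte 0 bit 6; 18 bits remain
Read 2: bits[6:14] width=8 -> value=230 (bin 11100110); offset now 14 = byte 1 bit 6; 10 bits remain
Read 3: bits[14:16] width=2 -> value=0 (bin 00); offset now 16 = byte 2 bit 0; 8 bits remain
Read 4: bits[16:21] width=5 -> value=11 (bin 01011); offset now 21 = byte 2 bit 5; 3 bits remain
Read 5: bits[21:22] width=1 -> value=0 (bin 0); offset now 22 = byte 2 bit 6; 2 bits remain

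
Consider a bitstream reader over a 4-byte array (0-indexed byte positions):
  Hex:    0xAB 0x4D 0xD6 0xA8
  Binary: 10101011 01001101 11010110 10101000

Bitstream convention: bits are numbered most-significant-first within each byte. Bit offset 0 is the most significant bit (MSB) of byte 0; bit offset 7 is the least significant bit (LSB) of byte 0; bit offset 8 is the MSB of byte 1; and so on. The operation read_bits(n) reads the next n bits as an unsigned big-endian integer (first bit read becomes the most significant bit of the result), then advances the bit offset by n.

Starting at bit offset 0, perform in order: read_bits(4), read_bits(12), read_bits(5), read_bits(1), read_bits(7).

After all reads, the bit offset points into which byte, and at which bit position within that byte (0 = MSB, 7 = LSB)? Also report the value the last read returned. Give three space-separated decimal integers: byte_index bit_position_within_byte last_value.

Answer: 3 5 85

Derivation:
Read 1: bits[0:4] width=4 -> value=10 (bin 1010); offset now 4 = byte 0 bit 4; 28 bits remain
Read 2: bits[4:16] width=12 -> value=2893 (bin 101101001101); offset now 16 = byte 2 bit 0; 16 bits remain
Read 3: bits[16:21] width=5 -> value=26 (bin 11010); offset now 21 = byte 2 bit 5; 11 bits remain
Read 4: bits[21:22] width=1 -> value=1 (bin 1); offset now 22 = byte 2 bit 6; 10 bits remain
Read 5: bits[22:29] width=7 -> value=85 (bin 1010101); offset now 29 = byte 3 bit 5; 3 bits remain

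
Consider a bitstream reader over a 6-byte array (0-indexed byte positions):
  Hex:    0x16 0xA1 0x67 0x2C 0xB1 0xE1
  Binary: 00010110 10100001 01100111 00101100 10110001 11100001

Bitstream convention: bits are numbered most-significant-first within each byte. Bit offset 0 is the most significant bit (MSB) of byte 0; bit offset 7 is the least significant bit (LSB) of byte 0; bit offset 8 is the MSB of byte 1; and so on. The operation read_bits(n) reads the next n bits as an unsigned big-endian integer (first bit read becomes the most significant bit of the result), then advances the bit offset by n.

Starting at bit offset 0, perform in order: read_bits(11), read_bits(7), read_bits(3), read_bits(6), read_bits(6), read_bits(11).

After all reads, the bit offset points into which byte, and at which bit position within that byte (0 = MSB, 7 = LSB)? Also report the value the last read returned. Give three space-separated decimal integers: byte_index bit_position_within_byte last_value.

Answer: 5 4 798

Derivation:
Read 1: bits[0:11] width=11 -> value=181 (bin 00010110101); offset now 11 = byte 1 bit 3; 37 bits remain
Read 2: bits[11:18] width=7 -> value=5 (bin 0000101); offset now 18 = byte 2 bit 2; 30 bits remain
Read 3: bits[18:21] width=3 -> value=4 (bin 100); offset now 21 = byte 2 bit 5; 27 bits remain
Read 4: bits[21:27] width=6 -> value=57 (bin 111001); offset now 27 = byte 3 bit 3; 21 bits remain
Read 5: bits[27:33] width=6 -> value=25 (bin 011001); offset now 33 = byte 4 bit 1; 15 bits remain
Read 6: bits[33:44] width=11 -> value=798 (bin 01100011110); offset now 44 = byte 5 bit 4; 4 bits remain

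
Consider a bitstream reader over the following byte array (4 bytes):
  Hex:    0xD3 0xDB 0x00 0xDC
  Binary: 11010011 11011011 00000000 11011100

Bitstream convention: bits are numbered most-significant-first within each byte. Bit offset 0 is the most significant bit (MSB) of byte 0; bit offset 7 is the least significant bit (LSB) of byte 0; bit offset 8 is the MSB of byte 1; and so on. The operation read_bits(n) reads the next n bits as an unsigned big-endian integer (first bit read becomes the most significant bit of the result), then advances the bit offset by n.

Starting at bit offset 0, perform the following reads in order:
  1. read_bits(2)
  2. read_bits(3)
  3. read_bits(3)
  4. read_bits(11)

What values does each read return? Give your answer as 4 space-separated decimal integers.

Answer: 3 2 3 1752

Derivation:
Read 1: bits[0:2] width=2 -> value=3 (bin 11); offset now 2 = byte 0 bit 2; 30 bits remain
Read 2: bits[2:5] width=3 -> value=2 (bin 010); offset now 5 = byte 0 bit 5; 27 bits remain
Read 3: bits[5:8] width=3 -> value=3 (bin 011); offset now 8 = byte 1 bit 0; 24 bits remain
Read 4: bits[8:19] width=11 -> value=1752 (bin 11011011000); offset now 19 = byte 2 bit 3; 13 bits remain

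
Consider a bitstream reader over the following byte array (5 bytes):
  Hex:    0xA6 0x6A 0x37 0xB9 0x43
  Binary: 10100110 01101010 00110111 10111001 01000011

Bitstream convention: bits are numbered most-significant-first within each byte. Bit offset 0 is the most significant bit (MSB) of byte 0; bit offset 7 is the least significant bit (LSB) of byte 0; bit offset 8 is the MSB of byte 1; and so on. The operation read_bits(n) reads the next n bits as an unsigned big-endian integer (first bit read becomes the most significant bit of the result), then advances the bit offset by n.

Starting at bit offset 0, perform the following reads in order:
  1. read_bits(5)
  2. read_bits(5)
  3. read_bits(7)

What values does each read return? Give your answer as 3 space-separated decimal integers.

Answer: 20 25 84

Derivation:
Read 1: bits[0:5] width=5 -> value=20 (bin 10100); offset now 5 = byte 0 bit 5; 35 bits remain
Read 2: bits[5:10] width=5 -> value=25 (bin 11001); offset now 10 = byte 1 bit 2; 30 bits remain
Read 3: bits[10:17] width=7 -> value=84 (bin 1010100); offset now 17 = byte 2 bit 1; 23 bits remain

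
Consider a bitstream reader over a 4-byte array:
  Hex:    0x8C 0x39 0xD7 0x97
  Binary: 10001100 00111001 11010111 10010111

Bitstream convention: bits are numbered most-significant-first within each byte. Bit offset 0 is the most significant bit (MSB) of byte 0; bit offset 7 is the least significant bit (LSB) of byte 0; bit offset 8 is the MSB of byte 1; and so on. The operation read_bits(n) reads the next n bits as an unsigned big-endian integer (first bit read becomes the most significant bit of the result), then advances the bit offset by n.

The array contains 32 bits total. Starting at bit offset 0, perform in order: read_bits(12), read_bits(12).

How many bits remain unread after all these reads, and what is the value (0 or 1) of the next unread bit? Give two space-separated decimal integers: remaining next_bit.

Read 1: bits[0:12] width=12 -> value=2243 (bin 100011000011); offset now 12 = byte 1 bit 4; 20 bits remain
Read 2: bits[12:24] width=12 -> value=2519 (bin 100111010111); offset now 24 = byte 3 bit 0; 8 bits remain

Answer: 8 1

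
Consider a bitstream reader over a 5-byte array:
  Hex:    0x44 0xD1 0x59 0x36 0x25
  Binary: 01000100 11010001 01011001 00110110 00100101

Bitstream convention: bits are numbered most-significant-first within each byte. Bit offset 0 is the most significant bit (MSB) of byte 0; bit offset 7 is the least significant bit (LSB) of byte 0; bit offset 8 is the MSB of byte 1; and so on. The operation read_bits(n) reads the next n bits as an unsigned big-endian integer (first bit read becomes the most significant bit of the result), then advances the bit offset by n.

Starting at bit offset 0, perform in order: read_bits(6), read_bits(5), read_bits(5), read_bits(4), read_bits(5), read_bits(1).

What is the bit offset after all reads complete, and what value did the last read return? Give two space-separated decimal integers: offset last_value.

Answer: 26 0

Derivation:
Read 1: bits[0:6] width=6 -> value=17 (bin 010001); offset now 6 = byte 0 bit 6; 34 bits remain
Read 2: bits[6:11] width=5 -> value=6 (bin 00110); offset now 11 = byte 1 bit 3; 29 bits remain
Read 3: bits[11:16] width=5 -> value=17 (bin 10001); offset now 16 = byte 2 bit 0; 24 bits remain
Read 4: bits[16:20] width=4 -> value=5 (bin 0101); offset now 20 = byte 2 bit 4; 20 bits remain
Read 5: bits[20:25] width=5 -> value=18 (bin 10010); offset now 25 = byte 3 bit 1; 15 bits remain
Read 6: bits[25:26] width=1 -> value=0 (bin 0); offset now 26 = byte 3 bit 2; 14 bits remain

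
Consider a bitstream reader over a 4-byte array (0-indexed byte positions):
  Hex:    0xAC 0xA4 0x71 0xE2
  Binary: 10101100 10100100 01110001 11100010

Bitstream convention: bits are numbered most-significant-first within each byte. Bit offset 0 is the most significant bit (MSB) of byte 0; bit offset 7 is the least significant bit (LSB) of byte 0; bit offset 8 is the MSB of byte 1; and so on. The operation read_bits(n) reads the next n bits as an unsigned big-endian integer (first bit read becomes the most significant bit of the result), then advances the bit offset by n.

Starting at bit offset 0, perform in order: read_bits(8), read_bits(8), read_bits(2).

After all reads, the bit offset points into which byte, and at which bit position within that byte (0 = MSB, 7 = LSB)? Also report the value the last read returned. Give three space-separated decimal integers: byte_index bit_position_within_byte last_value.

Read 1: bits[0:8] width=8 -> value=172 (bin 10101100); offset now 8 = byte 1 bit 0; 24 bits remain
Read 2: bits[8:16] width=8 -> value=164 (bin 10100100); offset now 16 = byte 2 bit 0; 16 bits remain
Read 3: bits[16:18] width=2 -> value=1 (bin 01); offset now 18 = byte 2 bit 2; 14 bits remain

Answer: 2 2 1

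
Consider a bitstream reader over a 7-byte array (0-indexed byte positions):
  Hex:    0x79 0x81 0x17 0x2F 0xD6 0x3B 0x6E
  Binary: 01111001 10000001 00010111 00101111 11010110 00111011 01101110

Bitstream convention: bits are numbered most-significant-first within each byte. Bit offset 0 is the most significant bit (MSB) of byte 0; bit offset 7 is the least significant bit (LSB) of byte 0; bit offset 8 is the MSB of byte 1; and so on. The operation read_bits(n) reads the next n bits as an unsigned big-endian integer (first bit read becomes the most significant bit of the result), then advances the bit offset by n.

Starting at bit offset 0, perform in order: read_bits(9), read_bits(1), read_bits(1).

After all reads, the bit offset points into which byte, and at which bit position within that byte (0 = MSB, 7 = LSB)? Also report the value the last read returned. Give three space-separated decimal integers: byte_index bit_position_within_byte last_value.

Answer: 1 3 0

Derivation:
Read 1: bits[0:9] width=9 -> value=243 (bin 011110011); offset now 9 = byte 1 bit 1; 47 bits remain
Read 2: bits[9:10] width=1 -> value=0 (bin 0); offset now 10 = byte 1 bit 2; 46 bits remain
Read 3: bits[10:11] width=1 -> value=0 (bin 0); offset now 11 = byte 1 bit 3; 45 bits remain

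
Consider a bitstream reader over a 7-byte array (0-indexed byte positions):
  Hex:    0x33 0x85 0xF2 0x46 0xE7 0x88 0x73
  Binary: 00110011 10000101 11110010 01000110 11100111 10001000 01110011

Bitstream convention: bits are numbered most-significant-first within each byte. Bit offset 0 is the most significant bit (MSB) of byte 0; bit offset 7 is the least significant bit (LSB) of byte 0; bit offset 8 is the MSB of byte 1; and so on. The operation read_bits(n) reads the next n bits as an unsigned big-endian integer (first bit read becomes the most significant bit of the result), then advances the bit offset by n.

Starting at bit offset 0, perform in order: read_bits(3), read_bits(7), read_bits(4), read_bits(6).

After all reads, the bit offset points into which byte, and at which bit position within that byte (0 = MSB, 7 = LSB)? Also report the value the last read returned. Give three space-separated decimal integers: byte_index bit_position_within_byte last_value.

Answer: 2 4 31

Derivation:
Read 1: bits[0:3] width=3 -> value=1 (bin 001); offset now 3 = byte 0 bit 3; 53 bits remain
Read 2: bits[3:10] width=7 -> value=78 (bin 1001110); offset now 10 = byte 1 bit 2; 46 bits remain
Read 3: bits[10:14] width=4 -> value=1 (bin 0001); offset now 14 = byte 1 bit 6; 42 bits remain
Read 4: bits[14:20] width=6 -> value=31 (bin 011111); offset now 20 = byte 2 bit 4; 36 bits remain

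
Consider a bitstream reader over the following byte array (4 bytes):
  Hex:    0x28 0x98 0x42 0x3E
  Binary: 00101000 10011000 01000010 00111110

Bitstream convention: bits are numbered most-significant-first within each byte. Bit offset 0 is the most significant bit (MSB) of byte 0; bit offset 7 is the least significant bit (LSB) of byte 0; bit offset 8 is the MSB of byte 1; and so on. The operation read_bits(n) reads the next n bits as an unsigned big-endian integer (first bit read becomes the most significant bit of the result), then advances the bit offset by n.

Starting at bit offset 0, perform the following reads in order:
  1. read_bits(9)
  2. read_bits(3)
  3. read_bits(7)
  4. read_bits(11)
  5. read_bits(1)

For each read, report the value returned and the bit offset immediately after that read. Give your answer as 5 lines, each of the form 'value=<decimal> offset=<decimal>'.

Read 1: bits[0:9] width=9 -> value=81 (bin 001010001); offset now 9 = byte 1 bit 1; 23 bits remain
Read 2: bits[9:12] width=3 -> value=1 (bin 001); offset now 12 = byte 1 bit 4; 20 bits remain
Read 3: bits[12:19] width=7 -> value=66 (bin 1000010); offset now 19 = byte 2 bit 3; 13 bits remain
Read 4: bits[19:30] width=11 -> value=143 (bin 00010001111); offset now 30 = byte 3 bit 6; 2 bits remain
Read 5: bits[30:31] width=1 -> value=1 (bin 1); offset now 31 = byte 3 bit 7; 1 bits remain

Answer: value=81 offset=9
value=1 offset=12
value=66 offset=19
value=143 offset=30
value=1 offset=31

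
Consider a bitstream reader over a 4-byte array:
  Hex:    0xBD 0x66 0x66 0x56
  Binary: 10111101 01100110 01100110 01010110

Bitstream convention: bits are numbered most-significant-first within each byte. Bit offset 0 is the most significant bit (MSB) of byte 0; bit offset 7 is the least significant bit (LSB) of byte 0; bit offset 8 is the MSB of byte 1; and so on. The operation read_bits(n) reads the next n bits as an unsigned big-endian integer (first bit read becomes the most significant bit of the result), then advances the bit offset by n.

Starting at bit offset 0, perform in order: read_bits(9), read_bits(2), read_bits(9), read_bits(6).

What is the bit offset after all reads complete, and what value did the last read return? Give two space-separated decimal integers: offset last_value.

Answer: 26 25

Derivation:
Read 1: bits[0:9] width=9 -> value=378 (bin 101111010); offset now 9 = byte 1 bit 1; 23 bits remain
Read 2: bits[9:11] width=2 -> value=3 (bin 11); offset now 11 = byte 1 bit 3; 21 bits remain
Read 3: bits[11:20] width=9 -> value=102 (bin 001100110); offset now 20 = byte 2 bit 4; 12 bits remain
Read 4: bits[20:26] width=6 -> value=25 (bin 011001); offset now 26 = byte 3 bit 2; 6 bits remain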